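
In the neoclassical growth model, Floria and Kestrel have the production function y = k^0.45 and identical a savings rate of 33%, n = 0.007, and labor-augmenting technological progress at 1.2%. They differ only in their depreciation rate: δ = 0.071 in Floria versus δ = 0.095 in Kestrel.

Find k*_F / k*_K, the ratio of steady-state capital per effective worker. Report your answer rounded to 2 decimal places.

ratio ≈ 1.54

Steady-state k* = [s/(n + g + δ)]^(1/(1−α)), so the ratio is [ (s_F/(n + g + δ)_F) / (s_K/(n + g + δ)_K) ]^1.8182.
s_F/(n + g + δ)_F = 0.33/0.090 = 3.6667; s_K/(n + g + δ)_K = 0.33/0.114 = 2.8947.
Ratio = (3.6667/2.8947)^1.8182 = 1.2667^1.8182 ≈ 1.5370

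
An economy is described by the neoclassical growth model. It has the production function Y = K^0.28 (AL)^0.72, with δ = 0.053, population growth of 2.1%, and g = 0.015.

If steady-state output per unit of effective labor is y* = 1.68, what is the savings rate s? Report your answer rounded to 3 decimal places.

Steady state requires s·f(k) = (n + g + δ)·k, i.e. s·k^α = (n + g + δ)·k.
Since y* = [s/(n + g + δ)]^(α/(1−α)), we have s/(n + g + δ) = (y*)^((1−α)/α) = 1.68^2.5714 = 3.7963.
Therefore s = 3.7963 × (n + g + δ) = 3.7963 × 0.089 = 0.3379.

s ≈ 0.338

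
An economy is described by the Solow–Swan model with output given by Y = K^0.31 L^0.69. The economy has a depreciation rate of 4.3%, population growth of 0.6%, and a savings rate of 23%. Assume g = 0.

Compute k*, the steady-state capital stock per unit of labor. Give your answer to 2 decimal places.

At the steady state, Δk = 0, so s·k^α = (n + δ)·k.
Rearranging, k^(1−α) = s / (n + δ).
k^0.69 = 0.23 / (0.006 + 0.043) = 0.23 / 0.049 = 4.6939
k* = 4.6939^(1/0.69) ≈ 9.4024

k* ≈ 9.40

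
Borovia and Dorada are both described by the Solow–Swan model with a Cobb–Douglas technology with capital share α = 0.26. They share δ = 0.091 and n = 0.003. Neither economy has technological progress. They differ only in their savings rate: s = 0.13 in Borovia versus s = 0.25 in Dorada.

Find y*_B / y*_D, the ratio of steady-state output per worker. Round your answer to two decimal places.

Steady-state y* = [s/(n + δ)]^(α/(1−α)), so the ratio is [ (s_B/(n + δ)_B) / (s_D/(n + δ)_D) ]^0.3514.
s_B/(n + δ)_B = 0.13/0.094 = 1.3830; s_D/(n + δ)_D = 0.25/0.094 = 2.6596.
Ratio = (1.3830/2.6596)^0.3514 = 0.5200^0.3514 ≈ 0.7947

ratio ≈ 0.79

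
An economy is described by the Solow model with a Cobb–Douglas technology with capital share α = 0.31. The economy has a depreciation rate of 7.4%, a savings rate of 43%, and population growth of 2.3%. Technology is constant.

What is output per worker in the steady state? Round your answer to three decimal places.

y* = 1.952

In steady state, investment equals break-even investment: s·k^α = (n + δ)·k.
Rearranging, k^(1−α) = s / (n + δ).
k^0.69 = 0.43 / (0.023 + 0.074) = 0.43 / 0.097 = 4.4330
k* = 4.4330^(1/0.69) ≈ 8.6545
y* = (k*)^α = 8.6545^0.31 ≈ 1.9523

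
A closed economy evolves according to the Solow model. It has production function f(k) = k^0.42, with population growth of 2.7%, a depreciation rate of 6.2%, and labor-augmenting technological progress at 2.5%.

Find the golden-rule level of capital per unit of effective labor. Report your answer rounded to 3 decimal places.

k_gold ≈ 9.472

The golden rule sets f'(k) = n + g + δ, i.e. α·k^(α−1) = n + g + δ.
So k^(1−α) = α / (n + g + δ) = 0.42 / 0.114 = 3.6842.
k_gold = 3.6842^(1/0.58) ≈ 9.4723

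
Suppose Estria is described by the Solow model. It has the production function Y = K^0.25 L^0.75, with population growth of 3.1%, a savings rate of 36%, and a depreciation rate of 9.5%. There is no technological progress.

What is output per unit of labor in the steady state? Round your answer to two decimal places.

In steady state, investment equals break-even investment: s·k^α = (n + δ)·k.
Rearranging, k^(1−α) = s / (n + δ).
k^0.75 = 0.36 / (0.031 + 0.095) = 0.36 / 0.126 = 2.8571
k* = 2.8571^(1/0.75) ≈ 4.0542
y* = (k*)^α = 4.0542^0.25 ≈ 1.4190

y* ≈ 1.42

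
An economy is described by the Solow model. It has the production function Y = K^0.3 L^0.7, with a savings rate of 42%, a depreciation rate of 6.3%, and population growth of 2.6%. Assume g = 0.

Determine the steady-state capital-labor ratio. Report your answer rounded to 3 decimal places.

At the steady state, Δk = 0, so s·k^α = (n + δ)·k.
Rearranging, k^(1−α) = s / (n + δ).
k^0.7 = 0.42 / (0.026 + 0.063) = 0.42 / 0.089 = 4.7191
k* = 4.7191^(1/0.7) ≈ 9.1761

k* = 9.176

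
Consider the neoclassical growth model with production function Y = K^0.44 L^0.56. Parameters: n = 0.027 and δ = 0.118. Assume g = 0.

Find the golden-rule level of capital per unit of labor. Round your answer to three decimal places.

The golden rule sets f'(k) = n + δ, i.e. α·k^(α−1) = n + δ.
So k^(1−α) = α / (n + δ) = 0.44 / 0.145 = 3.0345.
k_gold = 3.0345^(1/0.56) ≈ 7.2589

k_gold ≈ 7.259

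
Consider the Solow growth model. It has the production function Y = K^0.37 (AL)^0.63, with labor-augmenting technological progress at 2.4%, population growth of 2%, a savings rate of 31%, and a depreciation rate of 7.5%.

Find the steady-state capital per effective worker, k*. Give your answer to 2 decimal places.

At the steady state, Δk = 0, so s·k^α = (n + g + δ)·k.
Dividing both sides by k: k^(1−α) = s / (n + g + δ).
k^0.63 = 0.31 / (0.020 + 0.024 + 0.075) = 0.31 / 0.119 = 2.6050
k* = 2.6050^(1/0.63) ≈ 4.5710

k* = 4.57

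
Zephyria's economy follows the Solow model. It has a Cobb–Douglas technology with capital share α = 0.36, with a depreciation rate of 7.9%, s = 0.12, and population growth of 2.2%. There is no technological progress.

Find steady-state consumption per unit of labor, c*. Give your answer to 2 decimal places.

Steady state requires s·f(k) = (n + δ)·k, i.e. s·k^α = (n + δ)·k.
Dividing both sides by k: k^(1−α) = s / (n + δ).
k^0.64 = 0.12 / (0.022 + 0.079) = 0.12 / 0.101 = 1.1881
k* = 1.1881^(1/0.64) ≈ 1.3091
y* = (k*)^α = 1.3091^0.36 ≈ 1.1018
c* = (1 − s)·y* = (1 − 0.12) × 1.1018 ≈ 0.9696

c* = 0.97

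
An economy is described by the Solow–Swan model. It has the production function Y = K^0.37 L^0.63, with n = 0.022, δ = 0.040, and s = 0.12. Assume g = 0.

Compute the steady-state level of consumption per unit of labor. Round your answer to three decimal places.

In steady state, investment equals break-even investment: s·k^α = (n + δ)·k.
Dividing both sides by k: k^(1−α) = s / (n + δ).
k^0.63 = 0.12 / (0.022 + 0.040) = 0.12 / 0.062 = 1.9355
k* = 1.9355^(1/0.63) ≈ 2.8525
y* = (k*)^α = 2.8525^0.37 ≈ 1.4738
c* = (1 − s)·y* = (1 − 0.12) × 1.4738 ≈ 1.2969

c* ≈ 1.297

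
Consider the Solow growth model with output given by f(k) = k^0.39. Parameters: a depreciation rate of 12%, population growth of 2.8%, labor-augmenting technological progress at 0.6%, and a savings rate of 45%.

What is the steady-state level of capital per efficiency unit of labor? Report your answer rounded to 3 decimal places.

k* = 5.800

Steady state requires s·f(k) = (n + g + δ)·k, i.e. s·k^α = (n + g + δ)·k.
Dividing both sides by k: k^(1−α) = s / (n + g + δ).
k^0.61 = 0.45 / (0.028 + 0.006 + 0.120) = 0.45 / 0.154 = 2.9221
k* = 2.9221^(1/0.61) ≈ 5.8001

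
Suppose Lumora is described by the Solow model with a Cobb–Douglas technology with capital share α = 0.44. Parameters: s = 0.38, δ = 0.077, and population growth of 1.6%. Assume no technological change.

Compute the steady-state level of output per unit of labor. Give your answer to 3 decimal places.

y* ≈ 3.022

In steady state, investment equals break-even investment: s·k^α = (n + δ)·k.
Dividing both sides by k: k^(1−α) = s / (n + δ).
k^0.56 = 0.38 / (0.016 + 0.077) = 0.38 / 0.093 = 4.0860
k* = 4.0860^(1/0.56) ≈ 12.3482
y* = (k*)^α = 12.3482^0.44 ≈ 3.0221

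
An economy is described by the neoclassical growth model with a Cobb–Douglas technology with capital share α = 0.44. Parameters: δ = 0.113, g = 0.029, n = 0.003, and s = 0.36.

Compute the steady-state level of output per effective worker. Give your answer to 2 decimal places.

In steady state, investment equals break-even investment: s·k^α = (n + g + δ)·k.
Rearranging, k^(1−α) = s / (n + g + δ).
k^0.56 = 0.36 / (0.003 + 0.029 + 0.113) = 0.36 / 0.145 = 2.4828
k* = 2.4828^(1/0.56) ≈ 5.0729
y* = (k*)^α = 5.0729^0.44 ≈ 2.0432

y* ≈ 2.04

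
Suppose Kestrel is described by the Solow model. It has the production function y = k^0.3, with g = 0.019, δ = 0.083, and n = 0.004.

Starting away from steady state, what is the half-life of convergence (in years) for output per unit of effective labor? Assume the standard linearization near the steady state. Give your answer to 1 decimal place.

t_½ ≈ 9.3 years

Near the steady state the convergence rate is λ = (1 − α)(n + g + δ).
λ = (1 − 0.3) × 0.106 = 0.7 × 0.106 = 0.0742
Half-life = ln 2 / λ = 0.6931 / 0.0742 ≈ 9.34 years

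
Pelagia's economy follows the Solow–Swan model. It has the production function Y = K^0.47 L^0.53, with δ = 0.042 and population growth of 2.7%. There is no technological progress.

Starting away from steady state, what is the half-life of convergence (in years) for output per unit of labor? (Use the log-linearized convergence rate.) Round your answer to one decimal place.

about 19.0 years

Near the steady state the convergence rate is λ = (1 − α)(n + δ).
λ = (1 − 0.47) × 0.069 = 0.53 × 0.069 = 0.03657
Half-life = ln 2 / λ = 0.6931 / 0.03657 ≈ 18.95 years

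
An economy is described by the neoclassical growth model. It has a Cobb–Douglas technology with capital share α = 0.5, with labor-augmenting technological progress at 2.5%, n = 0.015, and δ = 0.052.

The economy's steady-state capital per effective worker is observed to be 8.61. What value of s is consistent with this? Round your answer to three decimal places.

s ≈ 0.270

At the steady state, Δk = 0, so s·k^α = (n + g + δ)·k.
So s / (n + g + δ) = (k*)^(1−α) = 8.61^0.5 = 2.9343.
Therefore s = 2.9343 × (n + g + δ) = 2.9343 × 0.092 = 0.2700.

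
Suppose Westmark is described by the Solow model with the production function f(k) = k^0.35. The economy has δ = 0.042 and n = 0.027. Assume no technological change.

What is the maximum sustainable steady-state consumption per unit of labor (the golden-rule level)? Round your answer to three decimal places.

At the golden rule, f'(k) = n + δ, so α·k^(α−1) = n + δ and k_gold = (α/(n + δ))^(1/(1−α)).
k_gold = (0.35/0.069)^(1/0.65) = 5.0725^1.5385 ≈ 12.1614
c_gold = f(k_gold) − (n + δ)·k_gold = 2.3974 − 0.069×12.1614 ≈ 1.5583

c_gold ≈ 1.558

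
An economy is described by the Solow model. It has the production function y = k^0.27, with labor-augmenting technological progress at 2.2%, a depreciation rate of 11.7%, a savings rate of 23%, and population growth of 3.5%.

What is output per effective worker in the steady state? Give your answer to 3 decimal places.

At the steady state, Δk = 0, so s·k^α = (n + g + δ)·k.
Dividing both sides by k: k^(1−α) = s / (n + g + δ).
k^0.73 = 0.23 / (0.035 + 0.022 + 0.117) = 0.23 / 0.174 = 1.3218
k* = 1.3218^(1/0.73) ≈ 1.4655
y* = (k*)^α = 1.4655^0.27 ≈ 1.1087

y* = 1.109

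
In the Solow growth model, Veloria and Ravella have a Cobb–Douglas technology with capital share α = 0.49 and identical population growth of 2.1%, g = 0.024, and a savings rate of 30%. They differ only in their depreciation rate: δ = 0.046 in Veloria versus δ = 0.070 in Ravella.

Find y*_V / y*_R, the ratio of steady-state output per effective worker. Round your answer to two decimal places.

y*_V / y*_R ≈ 1.25

Steady-state y* = [s/(n + g + δ)]^(α/(1−α)), so the ratio is [ (s_V/(n + g + δ)_V) / (s_R/(n + g + δ)_R) ]^0.9608.
s_V/(n + g + δ)_V = 0.30/0.091 = 3.2967; s_R/(n + g + δ)_R = 0.30/0.115 = 2.6087.
Ratio = (3.2967/2.6087)^0.9608 = 1.2637^0.9608 ≈ 1.2522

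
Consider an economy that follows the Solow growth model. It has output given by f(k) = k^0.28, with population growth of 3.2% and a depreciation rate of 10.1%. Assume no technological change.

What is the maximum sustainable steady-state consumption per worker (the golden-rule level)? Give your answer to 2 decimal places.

At the golden rule, f'(k) = n + δ, so α·k^(α−1) = n + δ and k_gold = (α/(n + δ))^(1/(1−α)).
k_gold = (0.28/0.133)^(1/0.72) = 2.1053^1.3889 ≈ 2.8122
c_gold = f(k_gold) − (n + δ)·k_gold = 1.3358 − 0.133×2.8122 ≈ 0.9618

c_gold ≈ 0.96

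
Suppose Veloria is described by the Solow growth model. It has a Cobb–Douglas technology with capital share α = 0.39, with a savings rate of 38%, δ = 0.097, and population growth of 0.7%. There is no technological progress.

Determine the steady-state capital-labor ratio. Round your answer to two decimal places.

Steady state requires s·f(k) = (n + δ)·k, i.e. s·k^α = (n + δ)·k.
Dividing both sides by k: k^(1−α) = s / (n + δ).
k^0.61 = 0.38 / (0.007 + 0.097) = 0.38 / 0.104 = 3.6538
k* = 3.6538^(1/0.61) ≈ 8.3663

k* = 8.37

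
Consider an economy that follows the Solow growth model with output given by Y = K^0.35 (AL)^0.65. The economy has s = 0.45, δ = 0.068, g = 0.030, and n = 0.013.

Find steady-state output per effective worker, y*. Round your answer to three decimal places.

y* = 2.125

In steady state, investment equals break-even investment: s·k^α = (n + g + δ)·k.
Rearranging, k^(1−α) = s / (n + g + δ).
k^0.65 = 0.45 / (0.013 + 0.030 + 0.068) = 0.45 / 0.111 = 4.0541
k* = 4.0541^(1/0.65) ≈ 8.6143
y* = (k*)^α = 8.6143^0.35 ≈ 2.1248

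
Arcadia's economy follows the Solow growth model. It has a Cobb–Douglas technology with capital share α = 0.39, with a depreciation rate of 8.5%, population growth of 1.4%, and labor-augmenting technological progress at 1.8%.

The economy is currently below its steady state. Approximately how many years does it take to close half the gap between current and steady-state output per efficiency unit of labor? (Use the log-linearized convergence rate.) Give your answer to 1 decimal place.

Near the steady state the convergence rate is λ = (1 − α)(n + g + δ).
λ = (1 − 0.39) × 0.117 = 0.61 × 0.117 = 0.07137
Half-life = ln 2 / λ = 0.6931 / 0.07137 ≈ 9.71 years

half-life ≈ 9.7 years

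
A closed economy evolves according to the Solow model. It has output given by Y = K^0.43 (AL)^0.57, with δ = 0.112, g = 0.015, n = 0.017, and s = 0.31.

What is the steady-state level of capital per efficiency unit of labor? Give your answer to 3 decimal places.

Steady state requires s·f(k) = (n + g + δ)·k, i.e. s·k^α = (n + g + δ)·k.
Dividing both sides by k: k^(1−α) = s / (n + g + δ).
k^0.57 = 0.31 / (0.017 + 0.015 + 0.112) = 0.31 / 0.144 = 2.1528
k* = 2.1528^(1/0.57) ≈ 3.8390

k* = 3.839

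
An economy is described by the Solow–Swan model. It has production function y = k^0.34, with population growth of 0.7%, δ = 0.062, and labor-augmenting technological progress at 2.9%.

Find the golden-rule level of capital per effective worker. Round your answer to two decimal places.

k_gold ≈ 6.59

The golden rule sets f'(k) = n + g + δ, i.e. α·k^(α−1) = n + g + δ.
So k^(1−α) = α / (n + g + δ) = 0.34 / 0.098 = 3.4694.
k_gold = 3.4694^(1/0.66) ≈ 6.5852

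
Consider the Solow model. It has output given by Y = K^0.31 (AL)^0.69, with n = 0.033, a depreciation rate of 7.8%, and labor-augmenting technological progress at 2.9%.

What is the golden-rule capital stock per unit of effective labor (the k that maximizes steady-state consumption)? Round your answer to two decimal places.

The golden rule sets f'(k) = n + g + δ, i.e. α·k^(α−1) = n + g + δ.
So k^(1−α) = α / (n + g + δ) = 0.31 / 0.140 = 2.2143.
k_gold = 2.2143^(1/0.69) ≈ 3.1648

k_gold ≈ 3.16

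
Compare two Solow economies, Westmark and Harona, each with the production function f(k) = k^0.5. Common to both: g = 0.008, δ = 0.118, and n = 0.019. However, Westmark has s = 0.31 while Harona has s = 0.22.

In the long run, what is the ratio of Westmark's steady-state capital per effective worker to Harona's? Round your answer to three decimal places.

Steady-state k* = [s/(n + g + δ)]^(1/(1−α)), so the ratio is [ (s_W/(n + g + δ)_W) / (s_H/(n + g + δ)_H) ]^2.
s_W/(n + g + δ)_W = 0.31/0.145 = 2.1379; s_H/(n + g + δ)_H = 0.22/0.145 = 1.5172.
Ratio = (2.1379/1.5172)^2 = 1.4091^2 ≈ 1.9856

ratio ≈ 1.986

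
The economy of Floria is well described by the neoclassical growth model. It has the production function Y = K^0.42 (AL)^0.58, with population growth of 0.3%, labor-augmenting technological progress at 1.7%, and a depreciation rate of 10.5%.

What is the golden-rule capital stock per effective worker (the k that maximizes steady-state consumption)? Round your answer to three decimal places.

The golden rule sets f'(k) = n + g + δ, i.e. α·k^(α−1) = n + g + δ.
So k^(1−α) = α / (n + g + δ) = 0.42 / 0.125 = 3.3600.
k_gold = 3.3600^(1/0.58) ≈ 8.0813

k_gold ≈ 8.081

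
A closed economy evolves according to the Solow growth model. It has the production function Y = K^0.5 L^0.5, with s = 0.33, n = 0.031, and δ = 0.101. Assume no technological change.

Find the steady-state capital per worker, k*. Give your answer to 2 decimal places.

At the steady state, Δk = 0, so s·k^α = (n + δ)·k.
Dividing both sides by k: k^(1−α) = s / (n + δ).
k^0.5 = 0.33 / (0.031 + 0.101) = 0.33 / 0.132 = 2.5000
k* = 2.5000^(1/0.5) ≈ 6.2500

k* = 6.25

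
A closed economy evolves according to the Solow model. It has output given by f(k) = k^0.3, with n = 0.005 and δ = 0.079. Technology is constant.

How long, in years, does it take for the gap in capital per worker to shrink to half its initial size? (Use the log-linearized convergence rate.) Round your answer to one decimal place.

Near the steady state the convergence rate is λ = (1 − α)(n + δ).
λ = (1 − 0.3) × 0.084 = 0.7 × 0.084 = 0.0588
Half-life = ln 2 / λ = 0.6931 / 0.0588 ≈ 11.79 years

t_½ ≈ 11.8 years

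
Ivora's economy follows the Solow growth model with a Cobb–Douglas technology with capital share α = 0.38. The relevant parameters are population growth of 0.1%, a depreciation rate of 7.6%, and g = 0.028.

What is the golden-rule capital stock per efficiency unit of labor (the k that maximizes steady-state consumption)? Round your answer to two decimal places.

The golden rule sets f'(k) = n + g + δ, i.e. α·k^(α−1) = n + g + δ.
So k^(1−α) = α / (n + g + δ) = 0.38 / 0.105 = 3.6190.
k_gold = 3.6190^(1/0.62) ≈ 7.9607

k_gold ≈ 7.96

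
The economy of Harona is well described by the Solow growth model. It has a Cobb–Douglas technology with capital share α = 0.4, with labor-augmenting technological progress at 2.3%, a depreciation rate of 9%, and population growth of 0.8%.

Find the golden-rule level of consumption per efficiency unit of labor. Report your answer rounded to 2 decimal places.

At the golden rule, f'(k) = n + g + δ, so α·k^(α−1) = n + g + δ and k_gold = (α/(n + g + δ))^(1/(1−α)).
k_gold = (0.4/0.121)^(1/0.6) = 3.3058^1.6667 ≈ 7.3363
c_gold = f(k_gold) − (n + g + δ)·k_gold = 2.2192 − 0.121×7.3363 ≈ 1.3315

c_gold ≈ 1.33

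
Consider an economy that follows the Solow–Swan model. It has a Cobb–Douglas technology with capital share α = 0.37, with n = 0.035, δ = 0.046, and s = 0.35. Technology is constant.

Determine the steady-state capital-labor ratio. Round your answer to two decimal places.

k* ≈ 10.21

In steady state, investment equals break-even investment: s·k^α = (n + δ)·k.
Dividing both sides by k: k^(1−α) = s / (n + δ).
k^0.63 = 0.35 / (0.035 + 0.046) = 0.35 / 0.081 = 4.3210
k* = 4.3210^(1/0.63) ≈ 10.2062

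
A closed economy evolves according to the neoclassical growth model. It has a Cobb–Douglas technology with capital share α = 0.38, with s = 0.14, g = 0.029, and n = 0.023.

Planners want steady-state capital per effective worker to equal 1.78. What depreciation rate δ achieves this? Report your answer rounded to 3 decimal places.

δ ≈ 0.046

At the steady state, Δk = 0, so s·k^α = (n + g + δ)·k.
So s / (n + g + δ) = (k*)^(1−α) = 1.78^0.62 = 1.4298.
Therefore n + g + δ = s / 1.4298 = 0.14 / 1.4298 = 0.0979, so δ = 0.0979 − 0.052 = 0.0459.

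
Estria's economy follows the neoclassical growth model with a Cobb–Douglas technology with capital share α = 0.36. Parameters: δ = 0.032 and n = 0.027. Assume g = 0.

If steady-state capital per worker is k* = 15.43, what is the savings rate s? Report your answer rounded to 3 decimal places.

Steady state requires s·f(k) = (n + δ)·k, i.e. s·k^α = (n + δ)·k.
So s / (n + δ) = (k*)^(1−α) = 15.43^0.64 = 5.7617.
Therefore s = 5.7617 × (n + δ) = 5.7617 × 0.059 = 0.3399.

s ≈ 0.340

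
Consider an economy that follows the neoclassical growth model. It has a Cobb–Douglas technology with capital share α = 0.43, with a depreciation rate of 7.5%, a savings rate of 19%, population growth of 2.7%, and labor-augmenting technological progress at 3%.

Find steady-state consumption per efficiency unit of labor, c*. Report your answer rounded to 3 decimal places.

At the steady state, Δk = 0, so s·k^α = (n + g + δ)·k.
Dividing both sides by k: k^(1−α) = s / (n + g + δ).
k^0.57 = 0.19 / (0.027 + 0.030 + 0.075) = 0.19 / 0.132 = 1.4394
k* = 1.4394^(1/0.57) ≈ 1.8946
y* = (k*)^α = 1.8946^0.43 ≈ 1.3162
c* = (1 − s)·y* = (1 − 0.19) × 1.3162 ≈ 1.0661

c* ≈ 1.066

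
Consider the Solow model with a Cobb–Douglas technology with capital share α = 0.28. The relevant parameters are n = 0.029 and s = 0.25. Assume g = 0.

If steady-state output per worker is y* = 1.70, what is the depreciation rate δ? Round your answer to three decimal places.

At the steady state, Δk = 0, so s·k^α = (n + δ)·k.
Since y* = [s/(n + δ)]^(α/(1−α)), we have s/(n + δ) = (y*)^((1−α)/α) = 1.70^2.5714 = 3.9136.
Therefore n + δ = s / 3.9136 = 0.25 / 3.9136 = 0.0639, so δ = 0.0639 − 0.029 = 0.0349.

δ ≈ 0.035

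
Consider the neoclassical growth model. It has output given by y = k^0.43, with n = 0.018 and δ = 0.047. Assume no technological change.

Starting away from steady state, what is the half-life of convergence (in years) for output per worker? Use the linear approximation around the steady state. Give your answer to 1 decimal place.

about 18.7 years

Near the steady state the convergence rate is λ = (1 − α)(n + δ).
λ = (1 − 0.43) × 0.065 = 0.57 × 0.065 = 0.03705
Half-life = ln 2 / λ = 0.6931 / 0.03705 ≈ 18.71 years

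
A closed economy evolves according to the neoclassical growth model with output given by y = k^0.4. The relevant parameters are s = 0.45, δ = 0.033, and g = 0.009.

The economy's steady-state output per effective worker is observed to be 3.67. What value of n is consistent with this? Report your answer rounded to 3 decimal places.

n ≈ 0.022

Steady state requires s·f(k) = (n + g + δ)·k, i.e. s·k^α = (n + g + δ)·k.
Since y* = [s/(n + g + δ)]^(α/(1−α)), we have s/(n + g + δ) = (y*)^((1−α)/α) = 3.67^1.5 = 7.0307.
Therefore n + g + δ = s / 7.0307 = 0.45 / 7.0307 = 0.0640, so n = 0.0640 − 0.042 = 0.0220.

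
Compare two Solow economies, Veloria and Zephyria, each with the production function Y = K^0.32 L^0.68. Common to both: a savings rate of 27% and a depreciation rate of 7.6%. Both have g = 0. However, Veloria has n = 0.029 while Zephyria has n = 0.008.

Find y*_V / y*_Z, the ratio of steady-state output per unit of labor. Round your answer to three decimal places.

y*_V / y*_Z ≈ 0.900

Steady-state y* = [s/(n + δ)]^(α/(1−α)), so the ratio is [ (s_V/(n + δ)_V) / (s_Z/(n + δ)_Z) ]^0.4706.
s_V/(n + δ)_V = 0.27/0.105 = 2.5714; s_Z/(n + δ)_Z = 0.27/0.084 = 3.2143.
Ratio = (2.5714/3.2143)^0.4706 = 0.8000^0.4706 ≈ 0.9003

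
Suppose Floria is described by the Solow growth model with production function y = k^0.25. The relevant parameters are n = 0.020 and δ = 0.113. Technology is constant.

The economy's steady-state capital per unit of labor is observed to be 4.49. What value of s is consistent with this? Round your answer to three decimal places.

s ≈ 0.410

In steady state, investment equals break-even investment: s·k^α = (n + δ)·k.
So s / (n + δ) = (k*)^(1−α) = 4.49^0.75 = 3.0845.
Therefore s = 3.0845 × (n + δ) = 3.0845 × 0.133 = 0.4102.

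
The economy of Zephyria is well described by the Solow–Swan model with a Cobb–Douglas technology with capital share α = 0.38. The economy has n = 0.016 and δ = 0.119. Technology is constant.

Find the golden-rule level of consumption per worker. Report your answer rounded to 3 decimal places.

At the golden rule, f'(k) = n + δ, so α·k^(α−1) = n + δ and k_gold = (α/(n + δ))^(1/(1−α)).
k_gold = (0.38/0.135)^(1/0.62) = 2.8148^1.6129 ≈ 5.3078
c_gold = f(k_gold) − (n + δ)·k_gold = 1.8857 − 0.135×5.3078 ≈ 1.1691

c_gold ≈ 1.169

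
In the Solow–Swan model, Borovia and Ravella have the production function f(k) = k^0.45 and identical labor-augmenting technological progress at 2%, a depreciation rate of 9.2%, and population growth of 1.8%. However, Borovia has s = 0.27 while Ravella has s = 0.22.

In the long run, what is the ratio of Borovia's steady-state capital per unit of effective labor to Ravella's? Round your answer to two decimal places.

Steady-state k* = [s/(n + g + δ)]^(1/(1−α)), so the ratio is [ (s_B/(n + g + δ)_B) / (s_R/(n + g + δ)_R) ]^1.8182.
s_B/(n + g + δ)_B = 0.27/0.130 = 2.0769; s_R/(n + g + δ)_R = 0.22/0.130 = 1.6923.
Ratio = (2.0769/1.6923)^1.8182 = 1.2273^1.8182 ≈ 1.4512

k*_B / k*_R ≈ 1.45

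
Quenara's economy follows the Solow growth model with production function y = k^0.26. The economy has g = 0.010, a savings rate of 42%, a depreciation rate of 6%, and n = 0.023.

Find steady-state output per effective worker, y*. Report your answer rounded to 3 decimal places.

y* = 1.698

In steady state, investment equals break-even investment: s·k^α = (n + g + δ)·k.
Rearranging, k^(1−α) = s / (n + g + δ).
k^0.74 = 0.42 / (0.023 + 0.010 + 0.060) = 0.42 / 0.093 = 4.5161
k* = 4.5161^(1/0.74) ≈ 7.6704
y* = (k*)^α = 7.6704^0.26 ≈ 1.6984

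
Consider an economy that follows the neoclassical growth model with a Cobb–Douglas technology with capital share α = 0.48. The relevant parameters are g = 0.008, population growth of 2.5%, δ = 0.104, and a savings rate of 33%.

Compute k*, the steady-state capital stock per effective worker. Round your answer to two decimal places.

k* = 5.42

In steady state, investment equals break-even investment: s·k^α = (n + g + δ)·k.
Dividing both sides by k: k^(1−α) = s / (n + g + δ).
k^0.52 = 0.33 / (0.025 + 0.008 + 0.104) = 0.33 / 0.137 = 2.4088
k* = 2.4088^(1/0.52) ≈ 5.4229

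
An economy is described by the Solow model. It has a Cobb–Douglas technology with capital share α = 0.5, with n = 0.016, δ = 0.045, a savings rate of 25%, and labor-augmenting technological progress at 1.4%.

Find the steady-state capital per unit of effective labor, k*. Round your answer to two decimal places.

At the steady state, Δk = 0, so s·k^α = (n + g + δ)·k.
Rearranging, k^(1−α) = s / (n + g + δ).
k^0.5 = 0.25 / (0.016 + 0.014 + 0.045) = 0.25 / 0.075 = 3.3333
k* = 3.3333^(1/0.5) ≈ 11.1109

k* = 11.11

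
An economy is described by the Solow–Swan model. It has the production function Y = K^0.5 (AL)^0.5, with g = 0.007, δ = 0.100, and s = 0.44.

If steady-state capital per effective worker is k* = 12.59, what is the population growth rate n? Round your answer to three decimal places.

In steady state, investment equals break-even investment: s·k^α = (n + g + δ)·k.
So s / (n + g + δ) = (k*)^(1−α) = 12.59^0.5 = 3.5482.
Therefore n + g + δ = s / 3.5482 = 0.44 / 3.5482 = 0.1240, so n = 0.1240 − 0.107 = 0.0170.

n ≈ 0.017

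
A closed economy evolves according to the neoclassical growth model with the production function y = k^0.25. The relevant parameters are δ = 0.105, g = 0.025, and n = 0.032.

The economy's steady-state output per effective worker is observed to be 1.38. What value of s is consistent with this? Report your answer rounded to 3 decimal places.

In steady state, investment equals break-even investment: s·k^α = (n + g + δ)·k.
Since y* = [s/(n + g + δ)]^(α/(1−α)), we have s/(n + g + δ) = (y*)^((1−α)/α) = 1.38^3 = 2.6281.
Therefore s = 2.6281 × (n + g + δ) = 2.6281 × 0.162 = 0.4258.

s ≈ 0.426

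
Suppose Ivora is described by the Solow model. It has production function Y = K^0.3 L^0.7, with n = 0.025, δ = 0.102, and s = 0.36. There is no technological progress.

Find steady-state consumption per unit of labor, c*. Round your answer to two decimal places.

c* = 1.00

Steady state requires s·f(k) = (n + δ)·k, i.e. s·k^α = (n + δ)·k.
Dividing both sides by k: k^(1−α) = s / (n + δ).
k^0.7 = 0.36 / (0.025 + 0.102) = 0.36 / 0.127 = 2.8346
k* = 2.8346^(1/0.7) ≈ 4.4301
y* = (k*)^α = 4.4301^0.3 ≈ 1.5629
c* = (1 − s)·y* = (1 − 0.36) × 1.5629 ≈ 1.0003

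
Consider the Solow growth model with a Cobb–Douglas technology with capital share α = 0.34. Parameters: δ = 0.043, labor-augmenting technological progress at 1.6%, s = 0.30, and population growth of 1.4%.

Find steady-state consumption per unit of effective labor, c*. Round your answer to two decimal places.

c* = 1.45

Steady state requires s·f(k) = (n + g + δ)·k, i.e. s·k^α = (n + g + δ)·k.
Rearranging, k^(1−α) = s / (n + g + δ).
k^0.66 = 0.30 / (0.014 + 0.016 + 0.043) = 0.30 / 0.073 = 4.1096
k* = 4.1096^(1/0.66) ≈ 8.5114
y* = (k*)^α = 8.5114^0.34 ≈ 2.0711
c* = (1 − s)·y* = (1 − 0.30) × 2.0711 ≈ 1.4498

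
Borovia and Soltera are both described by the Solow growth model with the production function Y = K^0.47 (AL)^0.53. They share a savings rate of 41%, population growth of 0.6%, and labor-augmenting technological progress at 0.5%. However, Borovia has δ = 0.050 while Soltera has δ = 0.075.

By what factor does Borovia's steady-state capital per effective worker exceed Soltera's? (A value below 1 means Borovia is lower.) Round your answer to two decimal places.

Steady-state k* = [s/(n + g + δ)]^(1/(1−α)), so the ratio is [ (s_B/(n + g + δ)_B) / (s_S/(n + g + δ)_S) ]^1.8868.
s_B/(n + g + δ)_B = 0.41/0.061 = 6.7213; s_S/(n + g + δ)_S = 0.41/0.086 = 4.7674.
Ratio = (6.7213/4.7674)^1.8868 = 1.4098^1.8868 ≈ 1.9117

k*_B / k*_S ≈ 1.91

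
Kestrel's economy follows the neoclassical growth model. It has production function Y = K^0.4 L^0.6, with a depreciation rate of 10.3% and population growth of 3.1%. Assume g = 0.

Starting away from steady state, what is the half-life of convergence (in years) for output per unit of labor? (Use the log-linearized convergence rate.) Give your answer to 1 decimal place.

Near the steady state the convergence rate is λ = (1 − α)(n + δ).
λ = (1 − 0.4) × 0.134 = 0.6 × 0.134 = 0.0804
Half-life = ln 2 / λ = 0.6931 / 0.0804 ≈ 8.62 years

about 8.6 years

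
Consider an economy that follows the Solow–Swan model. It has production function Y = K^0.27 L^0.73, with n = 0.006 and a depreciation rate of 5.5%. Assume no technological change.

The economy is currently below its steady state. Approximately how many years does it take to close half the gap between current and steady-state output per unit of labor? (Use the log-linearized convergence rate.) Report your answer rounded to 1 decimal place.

t_½ ≈ 15.6 years

Near the steady state the convergence rate is λ = (1 − α)(n + δ).
λ = (1 − 0.27) × 0.061 = 0.73 × 0.061 = 0.04453
Half-life = ln 2 / λ = 0.6931 / 0.04453 ≈ 15.56 years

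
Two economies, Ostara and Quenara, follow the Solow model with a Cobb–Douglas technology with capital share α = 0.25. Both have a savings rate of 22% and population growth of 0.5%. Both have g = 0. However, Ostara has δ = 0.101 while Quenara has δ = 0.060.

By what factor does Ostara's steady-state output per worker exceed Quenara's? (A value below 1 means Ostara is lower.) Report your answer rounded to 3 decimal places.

Steady-state y* = [s/(n + δ)]^(α/(1−α)), so the ratio is [ (s_O/(n + δ)_O) / (s_Q/(n + δ)_Q) ]^0.3333.
s_O/(n + δ)_O = 0.22/0.106 = 2.0755; s_Q/(n + δ)_Q = 0.22/0.065 = 3.3846.
Ratio = (2.0755/3.3846)^0.3333 = 0.6132^0.3333 ≈ 0.8496

ratio ≈ 0.850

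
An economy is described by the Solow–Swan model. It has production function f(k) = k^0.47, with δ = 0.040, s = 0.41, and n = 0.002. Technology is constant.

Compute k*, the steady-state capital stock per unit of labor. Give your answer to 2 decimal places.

k* = 73.63

Steady state requires s·f(k) = (n + δ)·k, i.e. s·k^α = (n + δ)·k.
Dividing both sides by k: k^(1−α) = s / (n + δ).
k^0.53 = 0.41 / (0.002 + 0.040) = 0.41 / 0.042 = 9.7619
k* = 9.7619^(1/0.53) ≈ 73.6285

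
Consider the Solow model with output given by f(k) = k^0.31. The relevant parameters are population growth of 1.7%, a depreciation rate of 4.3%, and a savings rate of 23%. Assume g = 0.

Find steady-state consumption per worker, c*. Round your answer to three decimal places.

c* = 1.408

In steady state, investment equals break-even investment: s·k^α = (n + δ)·k.
Rearranging, k^(1−α) = s / (n + δ).
k^0.69 = 0.23 / (0.017 + 0.043) = 0.23 / 0.060 = 3.8333
k* = 3.8333^(1/0.69) ≈ 7.0106
y* = (k*)^α = 7.0106^0.31 ≈ 1.8289
c* = (1 − s)·y* = (1 − 0.23) × 1.8289 ≈ 1.4083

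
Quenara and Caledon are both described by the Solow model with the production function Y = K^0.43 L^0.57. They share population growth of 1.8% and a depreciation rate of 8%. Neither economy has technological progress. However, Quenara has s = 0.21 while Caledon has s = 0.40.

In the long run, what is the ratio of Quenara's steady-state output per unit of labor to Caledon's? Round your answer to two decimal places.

y*_Q / y*_C ≈ 0.62

Steady-state y* = [s/(n + δ)]^(α/(1−α)), so the ratio is [ (s_Q/(n + δ)_Q) / (s_C/(n + δ)_C) ]^0.7544.
s_Q/(n + δ)_Q = 0.21/0.098 = 2.1429; s_C/(n + δ)_C = 0.40/0.098 = 4.0816.
Ratio = (2.1429/4.0816)^0.7544 = 0.5250^0.7544 ≈ 0.6150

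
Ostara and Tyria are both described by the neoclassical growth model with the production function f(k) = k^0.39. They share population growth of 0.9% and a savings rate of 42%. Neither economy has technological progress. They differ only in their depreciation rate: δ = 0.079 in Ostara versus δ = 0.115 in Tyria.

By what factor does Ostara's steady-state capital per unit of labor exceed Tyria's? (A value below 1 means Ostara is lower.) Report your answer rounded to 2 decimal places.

ratio ≈ 1.75

Steady-state k* = [s/(n + δ)]^(1/(1−α)), so the ratio is [ (s_O/(n + δ)_O) / (s_T/(n + δ)_T) ]^1.6393.
s_O/(n + δ)_O = 0.42/0.088 = 4.7727; s_T/(n + δ)_T = 0.42/0.124 = 3.3871.
Ratio = (4.7727/3.3871)^1.6393 = 1.4091^1.6393 ≈ 1.7545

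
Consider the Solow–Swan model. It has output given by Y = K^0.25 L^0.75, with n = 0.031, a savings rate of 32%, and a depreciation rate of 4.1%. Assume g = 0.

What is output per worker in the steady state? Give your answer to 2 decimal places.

In steady state, investment equals break-even investment: s·k^α = (n + δ)·k.
Rearranging, k^(1−α) = s / (n + δ).
k^0.75 = 0.32 / (0.031 + 0.041) = 0.32 / 0.072 = 4.4444
k* = 4.4444^(1/0.75) ≈ 7.3072
y* = (k*)^α = 7.3072^0.25 ≈ 1.6441

y* ≈ 1.64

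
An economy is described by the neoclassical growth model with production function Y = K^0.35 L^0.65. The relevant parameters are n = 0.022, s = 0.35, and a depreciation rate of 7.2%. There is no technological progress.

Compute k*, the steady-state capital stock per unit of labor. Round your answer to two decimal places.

In steady state, investment equals break-even investment: s·k^α = (n + δ)·k.
Rearranging, k^(1−α) = s / (n + δ).
k^0.65 = 0.35 / (0.022 + 0.072) = 0.35 / 0.094 = 3.7234
k* = 3.7234^(1/0.65) ≈ 7.5573

k* ≈ 7.56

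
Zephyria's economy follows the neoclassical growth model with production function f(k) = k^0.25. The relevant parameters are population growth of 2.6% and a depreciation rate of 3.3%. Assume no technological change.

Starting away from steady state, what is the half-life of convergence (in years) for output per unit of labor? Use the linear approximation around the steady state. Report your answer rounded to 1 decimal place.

t_½ ≈ 15.7 years

Near the steady state the convergence rate is λ = (1 − α)(n + δ).
λ = (1 − 0.25) × 0.059 = 0.75 × 0.059 = 0.04425
Half-life = ln 2 / λ = 0.6931 / 0.04425 ≈ 15.66 years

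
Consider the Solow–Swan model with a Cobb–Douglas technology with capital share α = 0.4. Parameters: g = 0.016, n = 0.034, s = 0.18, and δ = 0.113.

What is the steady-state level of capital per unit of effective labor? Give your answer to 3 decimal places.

k* = 1.180

At the steady state, Δk = 0, so s·k^α = (n + g + δ)·k.
Dividing both sides by k: k^(1−α) = s / (n + g + δ).
k^0.6 = 0.18 / (0.034 + 0.016 + 0.113) = 0.18 / 0.163 = 1.1043
k* = 1.1043^(1/0.6) ≈ 1.1798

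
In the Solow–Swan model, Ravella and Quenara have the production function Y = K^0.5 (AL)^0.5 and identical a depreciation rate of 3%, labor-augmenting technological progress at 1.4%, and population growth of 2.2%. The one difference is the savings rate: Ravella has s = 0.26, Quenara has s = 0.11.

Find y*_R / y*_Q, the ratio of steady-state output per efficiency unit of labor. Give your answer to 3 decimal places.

Steady-state y* = [s/(n + g + δ)]^(α/(1−α)), so the ratio is [ (s_R/(n + g + δ)_R) / (s_Q/(n + g + δ)_Q) ]^1.
s_R/(n + g + δ)_R = 0.26/0.066 = 3.9394; s_Q/(n + g + δ)_Q = 0.11/0.066 = 1.6667.
Ratio = (3.9394/1.6667)^1 = 2.3636^1 ≈ 2.3636

y*_R / y*_Q ≈ 2.364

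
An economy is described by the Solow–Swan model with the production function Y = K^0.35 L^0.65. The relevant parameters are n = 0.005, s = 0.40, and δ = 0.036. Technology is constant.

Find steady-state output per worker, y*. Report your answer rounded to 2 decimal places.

y* = 3.41

In steady state, investment equals break-even investment: s·k^α = (n + δ)·k.
Dividing both sides by k: k^(1−α) = s / (n + δ).
k^0.65 = 0.40 / (0.005 + 0.036) = 0.40 / 0.041 = 9.7561
k* = 9.7561^(1/0.65) ≈ 33.2632
y* = (k*)^α = 33.2632^0.35 ≈ 3.4095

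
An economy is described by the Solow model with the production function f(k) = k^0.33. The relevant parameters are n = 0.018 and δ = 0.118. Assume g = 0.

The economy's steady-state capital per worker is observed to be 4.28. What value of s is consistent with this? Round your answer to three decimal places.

s ≈ 0.360

At the steady state, Δk = 0, so s·k^α = (n + δ)·k.
So s / (n + δ) = (k*)^(1−α) = 4.28^0.67 = 2.6489.
Therefore s = 2.6489 × (n + δ) = 2.6489 × 0.136 = 0.3603.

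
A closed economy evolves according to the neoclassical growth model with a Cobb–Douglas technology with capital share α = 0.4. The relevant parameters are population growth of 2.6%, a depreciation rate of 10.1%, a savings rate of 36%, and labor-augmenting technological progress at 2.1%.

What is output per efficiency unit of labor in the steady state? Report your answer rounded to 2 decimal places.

At the steady state, Δk = 0, so s·k^α = (n + g + δ)·k.
Rearranging, k^(1−α) = s / (n + g + δ).
k^0.6 = 0.36 / (0.026 + 0.021 + 0.101) = 0.36 / 0.148 = 2.4324
k* = 2.4324^(1/0.6) ≈ 4.3994
y* = (k*)^α = 4.3994^0.4 ≈ 1.8087

y* ≈ 1.81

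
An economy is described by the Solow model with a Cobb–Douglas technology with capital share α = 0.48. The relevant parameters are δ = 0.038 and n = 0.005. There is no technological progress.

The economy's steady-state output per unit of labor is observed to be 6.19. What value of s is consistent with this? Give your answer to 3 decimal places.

Steady state requires s·f(k) = (n + δ)·k, i.e. s·k^α = (n + δ)·k.
Since y* = [s/(n + δ)]^(α/(1−α)), we have s/(n + δ) = (y*)^((1−α)/α) = 6.19^1.0833 = 7.2051.
Therefore s = 7.2051 × (n + δ) = 7.2051 × 0.043 = 0.3098.

s ≈ 0.310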